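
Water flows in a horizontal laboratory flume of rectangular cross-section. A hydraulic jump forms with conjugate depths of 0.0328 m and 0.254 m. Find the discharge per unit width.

For a rectangular channel the momentum equation gives q² = ½·g·y₁·y₂·(y₁ + y₂) = ½×9.81×0.0328×0.254×0.287 = 0.0117.
q = √0.0117 = 0.108 m²/s.

q = 0.108 m²/s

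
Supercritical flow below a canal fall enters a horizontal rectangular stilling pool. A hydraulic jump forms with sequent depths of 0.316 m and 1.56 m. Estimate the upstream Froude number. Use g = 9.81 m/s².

Fr₁ = 3.83

For a rectangular channel the momentum equation gives q² = ½·g·y₁·y₂·(y₁ + y₂) = ½×9.81×0.316×1.56×1.88 = 4.54.
q = √4.54 = 2.13 m²/s.
V₁ = q/y₁ = 6.74 m/s; Fr₁ = V₁/√(g·y₁) = 3.83.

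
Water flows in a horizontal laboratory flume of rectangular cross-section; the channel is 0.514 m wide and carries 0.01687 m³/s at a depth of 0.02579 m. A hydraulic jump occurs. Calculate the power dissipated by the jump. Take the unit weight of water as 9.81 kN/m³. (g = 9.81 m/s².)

P = 0.003233 kW

q = Q/b = 0.01687/0.514 = 0.03282 m²/s; V₁ = q/y₁ = 1.273 m/s. Fr₁ = V₁/√(g·y₁) = 2.530.
By Bélanger, y₂/y₁ = ½[√(1 + 8Fr₁²) − 1] = ½[√52.212 − 1] = 3.113.
y₂ = 3.113 × 0.02579 = 0.08028 m.
Head loss: ΔE = (y₂ − y₁)³/(4y₁y₂) = (0.08028 − 0.02579)³/(4×0.02579×0.08028) = 0.0001618/0.008282 = 0.01954 m.
P = γ·Q·ΔE = 9.81 × 0.01687 × 0.01954 = 0.003233 kW.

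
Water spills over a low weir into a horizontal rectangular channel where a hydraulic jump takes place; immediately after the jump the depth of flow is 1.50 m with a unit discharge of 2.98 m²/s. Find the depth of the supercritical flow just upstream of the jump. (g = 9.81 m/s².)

y₁ = 0.580 m

V₂ = q/y₂ = 2.98/1.50 = 1.99 m/s; Fr₂ = V₂/√(g·y₂) = 0.518.
Applying the sequent-depth relation in reverse, y₁/y₂ = ½[√(1 + 8Fr₂²) − 1] = ½[√3.146 − 1] = 0.387.
y₁ = 0.387 × 1.50 = 0.580 m.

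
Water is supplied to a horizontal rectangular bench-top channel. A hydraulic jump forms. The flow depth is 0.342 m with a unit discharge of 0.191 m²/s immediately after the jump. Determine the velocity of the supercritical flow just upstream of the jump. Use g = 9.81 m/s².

V₂ = q/y₂ = 0.191/0.342 = 0.558 m/s; Fr₂ = V₂/√(g·y₂) = 0.305.
From the momentum equation (using Fr₂), y₁/y₂ = ½[√(1 + 8Fr₂²) − 1] = ½[√1.744 − 1] = 0.160.
y₁ = 0.160 × 0.342 = 0.0548 m.
V₁ = q/y₁ = 0.191/0.0548 = 3.49 m/s.

V₁ = 3.49 m/s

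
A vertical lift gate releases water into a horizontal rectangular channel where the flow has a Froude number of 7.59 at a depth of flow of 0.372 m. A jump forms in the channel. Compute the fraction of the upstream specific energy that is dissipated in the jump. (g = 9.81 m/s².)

ΔE/E₁ = 0.647 (64.7%)

Fr₁ = 7.59 (given).
Sequent-depth ratio: y₂/y₁ = ½[√(1 + 8Fr₁²) − 1] = ½[√461.9 − 1] = 10.2.
y₂ = 10.2 × 0.372 = 3.81 m.
E₁ = y₁(1 + Fr₁²/2) = 0.372×(1 + 7.59²/2) = 11.1 m. ΔE = (y₂ − y₁)³/(4y₁y₂) = 7.17 m. ΔE/E₁ = 7.17/11.1 = 0.647.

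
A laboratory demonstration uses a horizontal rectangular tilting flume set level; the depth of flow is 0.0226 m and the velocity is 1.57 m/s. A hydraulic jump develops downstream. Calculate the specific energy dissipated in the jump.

ΔE = 0.0454 m

Fr₁ = V₁/√(g·y₁) = 1.57/√(9.81×0.0226) = 3.33.
From the momentum equation for a rectangular channel, y₂/y₁ = ½[√(1 + 8Fr₁²) − 1] = ½[√89.94 − 1] = 4.24.
y₂ = 4.24 × 0.0226 = 0.0959 m.
q = V₁·y₁ = 1.57 × 0.0226 = 0.0355 m²/s. V₂ = q/y₂ = 0.0355/0.0959 = 0.370 m/s. E₁ = y₁ + V₁²/2g = 0.148 m; E₂ = y₂ + V₂²/2g = 0.103 m. ΔE = E₁ − E₂ = 0.0454 m.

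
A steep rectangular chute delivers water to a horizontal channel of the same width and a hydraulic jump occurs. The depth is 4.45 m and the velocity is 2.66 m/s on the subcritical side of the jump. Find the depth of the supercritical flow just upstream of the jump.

y₁ = 1.15 m

Fr₂ = V₂/√(g·y₂) = 2.66/√(9.81×4.45) = 0.403.
Applying the sequent-depth relation in reverse, y₁/y₂ = ½[√(1 + 8Fr₂²) − 1] = ½[√2.297 − 1] = 0.258.
y₁ = 0.258 × 4.45 = 1.15 m.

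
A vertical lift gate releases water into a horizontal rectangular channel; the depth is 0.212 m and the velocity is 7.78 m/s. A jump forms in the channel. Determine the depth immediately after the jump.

y₂ = 1.51 m

Fr₁ = V₁/√(g·y₁) = 7.78/√(9.81×0.212) = 5.39.
Bélanger equation: y₂/y₁ = ½[√(1 + 8Fr₁²) − 1] = ½[√233.8 − 1] = 7.15.
y₂ = 7.15 × 0.212 = 1.51 m.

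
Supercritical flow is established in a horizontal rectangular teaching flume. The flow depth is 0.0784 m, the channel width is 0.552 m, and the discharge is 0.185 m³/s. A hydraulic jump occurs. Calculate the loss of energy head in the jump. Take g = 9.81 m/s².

q = Q/b = 0.185/0.552 = 0.335 m²/s; V₁ = q/y₁ = 4.27 m/s. Fr₁ = V₁/√(g·y₁) = 4.87.
From the momentum equation for a rectangular channel, y₂/y₁ = ½[√(1 + 8Fr₁²) − 1] = ½[√191.1 − 1] = 6.41.
y₂ = 6.41 × 0.0784 = 0.503 m.
V₂ = q/y₂ = 0.335/0.503 = 0.667 m/s. E₁ = y₁ + V₁²/2g = 1.01 m; E₂ = y₂ + V₂²/2g = 0.525 m. ΔE = E₁ − E₂ = 0.484 m.

ΔE = 0.484 m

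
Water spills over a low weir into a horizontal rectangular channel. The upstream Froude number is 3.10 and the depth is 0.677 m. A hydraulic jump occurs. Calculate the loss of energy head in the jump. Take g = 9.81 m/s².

Fr₁ = 3.10 (given).
Bélanger equation: y₂/y₁ = ½[√(1 + 8Fr₁²) − 1] = ½[√77.88 − 1] = 3.91.
y₂ = 3.91 × 0.677 = 2.65 m.
V₁ = Fr₁·√(g·y₁) = 3.10×√(9.81×0.677) = 7.99 m/s; q = V₁·y₁ = 5.41 m²/s. V₂ = q/y₂ = 5.41/2.65 = 2.04 m/s. E₁ = y₁ + V₁²/2g = 3.93 m; E₂ = y₂ + V₂²/2g = 2.86 m. ΔE = E₁ − E₂ = 1.07 m.

ΔE = 1.07 m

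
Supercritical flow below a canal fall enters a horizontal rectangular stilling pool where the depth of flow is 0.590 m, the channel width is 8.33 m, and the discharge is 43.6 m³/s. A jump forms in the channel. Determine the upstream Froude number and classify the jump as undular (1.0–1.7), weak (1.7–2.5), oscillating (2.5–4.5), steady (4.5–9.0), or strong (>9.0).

Fr₁ = 3.69; oscillating jump

q = Q/b = 43.6/8.33 = 5.23 m²/s; V₁ = q/y₁ = 8.87 m/s. Fr₁ = V₁/√(g·y₁) = 3.69.
Fr₁ = 3.69 lies in the oscillating range.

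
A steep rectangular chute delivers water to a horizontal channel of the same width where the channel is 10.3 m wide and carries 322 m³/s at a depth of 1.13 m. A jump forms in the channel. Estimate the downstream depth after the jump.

y₂ = 12.7 m

q = Q/b = 322/10.3 = 31.3 m²/s; V₁ = q/y₁ = 27.7 m/s. Fr₁ = V₁/√(g·y₁) = 8.31.
From the momentum equation for a rectangular channel, y₂/y₁ = ½[√(1 + 8Fr₁²) − 1] = ½[√553.4 − 1] = 11.3.
y₂ = 11.3 × 1.13 = 12.7 m.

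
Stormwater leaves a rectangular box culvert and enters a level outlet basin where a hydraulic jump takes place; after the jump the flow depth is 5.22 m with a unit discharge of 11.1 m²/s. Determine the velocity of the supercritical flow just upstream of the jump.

V₂ = q/y₂ = 11.1/5.22 = 2.13 m/s; Fr₂ = V₂/√(g·y₂) = 0.297.
From the momentum equation (using Fr₂), y₁/y₂ = ½[√(1 + 8Fr₂²) − 1] = ½[√1.706 − 1] = 0.153.
y₁ = 0.153 × 5.22 = 0.799 m.
V₁ = q/y₁ = 11.1/0.799 = 13.9 m/s.

V₁ = 13.9 m/s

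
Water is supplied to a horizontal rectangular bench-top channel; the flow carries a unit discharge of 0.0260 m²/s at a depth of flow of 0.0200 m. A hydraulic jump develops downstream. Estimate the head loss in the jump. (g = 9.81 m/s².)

ΔE = 0.0262 m

V₁ = q/y₁ = 0.0260/0.0200 = 1.30 m/s. Fr₁ = V₁/√(g·y₁) = 1.30/√(9.81×0.0200) = 2.93.
By Bélanger, y₂/y₁ = ½[√(1 + 8Fr₁²) − 1] = ½[√69.91 − 1] = 3.68.
y₂ = 3.68 × 0.0200 = 0.0736 m.
Head loss: ΔE = (y₂ − y₁)³/(4y₁y₂) = (0.0736 − 0.0200)³/(4×0.0200×0.0736) = 0.000154/0.00589 = 0.0262 m.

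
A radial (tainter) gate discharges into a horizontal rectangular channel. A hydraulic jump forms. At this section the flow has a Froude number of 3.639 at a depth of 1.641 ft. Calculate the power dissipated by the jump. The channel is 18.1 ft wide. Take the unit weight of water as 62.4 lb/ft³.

P = 387.2 hp

Fr₁ = 3.639 (given).
Sequent-depth ratio: y₂/y₁ = ½[√(1 + 8Fr₁²) − 1] = ½[√106.94 − 1] = 4.671.
y₂ = 4.671 × 1.641 = 7.664 ft.
Head loss: ΔE = (y₂ − y₁)³/(4y₁y₂) = (7.664 − 1.641)³/(4×1.641×7.664) = 218.5/50.31 = 4.344 ft.
V₁ = Fr₁·√(g·y₁) = 3.639×√(32.2×1.641) = 26.45 ft/s; q = V₁·y₁ = 43.41 ft²/s. Q = q·b = 43.41 × 18.1 = 785.7 cfs. P = γ·Q·ΔE/550 = 62.4 × 785.7 × 4.344 / 550 = 387.2 hp.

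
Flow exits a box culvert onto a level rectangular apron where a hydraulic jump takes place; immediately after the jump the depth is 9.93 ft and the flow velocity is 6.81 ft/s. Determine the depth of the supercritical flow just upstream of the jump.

Fr₂ = V₂/√(g·y₂) = 6.81/√(32.2×9.93) = 0.381.
From the momentum equation (using Fr₂), y₁/y₂ = ½[√(1 + 8Fr₂²) − 1] = ½[√2.160 − 1] = 0.235.
y₁ = 0.235 × 9.93 = 2.33 ft.

y₁ = 2.33 ft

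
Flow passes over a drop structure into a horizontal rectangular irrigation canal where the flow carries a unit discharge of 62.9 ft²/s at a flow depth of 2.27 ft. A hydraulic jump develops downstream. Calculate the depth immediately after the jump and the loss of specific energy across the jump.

V₁ = q/y₁ = 62.9/2.27 = 27.7 ft/s. Fr₁ = V₁/√(g·y₁) = 27.7/√(32.2×2.27) = 3.24.
Sequent-depth ratio: y₂/y₁ = ½[√(1 + 8Fr₁²) − 1] = ½[√85.03 − 1] = 4.11.
y₂ = 4.11 × 2.27 = 9.33 ft.
Head loss: ΔE = (y₂ − y₁)³/(4y₁y₂) = (9.33 − 2.27)³/(4×2.27×9.33) = 352/84.7 = 4.16 ft.

y₂ = 9.33 ft; ΔE = 4.16 ft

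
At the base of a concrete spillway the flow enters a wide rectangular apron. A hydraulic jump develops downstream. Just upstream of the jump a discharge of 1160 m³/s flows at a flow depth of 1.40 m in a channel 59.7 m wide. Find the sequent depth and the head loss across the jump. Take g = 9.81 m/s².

y₂ = 6.75 m; ΔE = 4.05 m

q = Q/b = 1160/59.7 = 19.4 m²/s; V₁ = q/y₁ = 13.9 m/s. Fr₁ = V₁/√(g·y₁) = 3.75.
Conjugate-depth relation: y₂/y₁ = ½[√(1 + 8Fr₁²) − 1] = ½[√113.2 − 1] = 4.82.
y₂ = 4.82 × 1.40 = 6.75 m.
V₂ = q/y₂ = 19.4/6.75 = 2.88 m/s. E₁ = y₁ + V₁²/2g = 11.2 m; E₂ = y₂ + V₂²/2g = 7.17 m. ΔE = E₁ − E₂ = 4.05 m.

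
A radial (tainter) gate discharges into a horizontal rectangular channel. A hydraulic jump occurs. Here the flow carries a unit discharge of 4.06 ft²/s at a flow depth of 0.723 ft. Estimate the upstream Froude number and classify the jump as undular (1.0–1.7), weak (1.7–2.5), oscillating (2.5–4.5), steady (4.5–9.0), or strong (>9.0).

V₁ = q/y₁ = 4.06/0.723 = 5.62 ft/s. Fr₁ = V₁/√(g·y₁) = 5.62/√(32.2×0.723) = 1.16.
Fr₁ = 1.16 lies in the undular range.

Fr₁ = 1.16; undular jump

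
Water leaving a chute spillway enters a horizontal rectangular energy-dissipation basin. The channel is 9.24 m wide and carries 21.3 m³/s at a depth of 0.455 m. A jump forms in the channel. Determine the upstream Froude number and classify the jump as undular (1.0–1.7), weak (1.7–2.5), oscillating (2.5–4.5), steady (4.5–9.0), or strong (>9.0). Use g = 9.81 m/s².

Fr₁ = 2.40; weak jump

q = Q/b = 21.3/9.24 = 2.31 m²/s; V₁ = q/y₁ = 5.07 m/s. Fr₁ = V₁/√(g·y₁) = 2.40.
Fr₁ = 2.40 lies in the weak range.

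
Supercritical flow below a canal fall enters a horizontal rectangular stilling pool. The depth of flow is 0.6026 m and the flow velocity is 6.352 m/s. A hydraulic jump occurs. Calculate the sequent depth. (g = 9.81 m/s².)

y₂ = 1.945 m

Fr₁ = V₁/√(g·y₁) = 6.352/√(9.81×0.6026) = 2.613.
By Bélanger, y₂/y₁ = ½[√(1 + 8Fr₁²) − 1] = ½[√55.603 − 1] = 3.228.
y₂ = 3.228 × 0.6026 = 1.945 m.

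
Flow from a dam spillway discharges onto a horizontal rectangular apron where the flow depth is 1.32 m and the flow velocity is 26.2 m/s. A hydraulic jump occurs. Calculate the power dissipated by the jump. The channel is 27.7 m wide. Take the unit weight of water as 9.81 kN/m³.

Fr₁ = V₁/√(g·y₁) = 26.2/√(9.81×1.32) = 7.28.
From the momentum equation for a rectangular channel, y₂/y₁ = ½[√(1 + 8Fr₁²) − 1] = ½[√425.1 − 1] = 9.81.
y₂ = 9.81 × 1.32 = 12.9 m.
q = V₁·y₁ = 26.2 × 1.32 = 34.6 m²/s. V₂ = q/y₂ = 34.6/12.9 = 2.67 m/s. E₁ = y₁ + V₁²/2g = 36.3 m; E₂ = y₂ + V₂²/2g = 13.3 m. ΔE = E₁ − E₂ = 23.0 m.
Q = q·b = 34.6 × 27.7 = 958 m³/s. P = γ·Q·ΔE = 9.81 × 958 × 23.0 = 216106 kW.

P = 216106 kW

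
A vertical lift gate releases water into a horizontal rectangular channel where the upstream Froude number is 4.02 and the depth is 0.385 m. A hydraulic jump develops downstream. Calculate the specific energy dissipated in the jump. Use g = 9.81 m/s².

ΔE = 1.38 m

Fr₁ = 4.02 (given).
By Bélanger, y₂/y₁ = ½[√(1 + 8Fr₁²) − 1] = ½[√130.3 − 1] = 5.21.
y₂ = 5.21 × 0.385 = 2.00 m.
Head loss: ΔE = (y₂ − y₁)³/(4y₁y₂) = (2.00 − 0.385)³/(4×0.385×2.00) = 4.25/3.09 = 1.38 m.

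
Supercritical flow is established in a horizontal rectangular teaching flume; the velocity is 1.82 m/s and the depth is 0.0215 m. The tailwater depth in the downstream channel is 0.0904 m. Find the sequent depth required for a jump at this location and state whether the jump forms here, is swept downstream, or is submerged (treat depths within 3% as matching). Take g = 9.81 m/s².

Fr₁ = V₁/√(g·y₁) = 1.82/√(9.81×0.0215) = 3.96.
Sequent-depth ratio: y₂/y₁ = ½[√(1 + 8Fr₁²) − 1] = ½[√126.6 − 1] = 5.13.
y₂ = 5.13 × 0.0215 = 0.110 m.
Tailwater y_tw = 0.0904 m: y_tw < y₂, so the jump is swept downstream.

y₂ = 0.110 m; the jump is swept downstream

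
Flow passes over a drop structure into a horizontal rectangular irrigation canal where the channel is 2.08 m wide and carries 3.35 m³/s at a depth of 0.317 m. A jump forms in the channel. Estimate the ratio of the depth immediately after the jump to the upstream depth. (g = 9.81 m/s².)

q = Q/b = 3.35/2.08 = 1.61 m²/s; V₁ = q/y₁ = 5.08 m/s. Fr₁ = V₁/√(g·y₁) = 2.88.
Bélanger equation: y₂/y₁ = ½[√(1 + 8Fr₁²) − 1] = ½[√67.41 − 1] = 3.61.

y₂/y₁ = 3.61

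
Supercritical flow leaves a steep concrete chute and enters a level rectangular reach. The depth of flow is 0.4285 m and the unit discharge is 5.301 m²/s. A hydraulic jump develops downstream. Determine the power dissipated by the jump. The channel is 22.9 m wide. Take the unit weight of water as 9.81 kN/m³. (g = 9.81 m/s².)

V₁ = q/y₁ = 5.301/0.4285 = 12.37 m/s. Fr₁ = V₁/√(g·y₁) = 12.37/√(9.81×0.4285) = 6.034.
By Bélanger, y₂/y₁ = ½[√(1 + 8Fr₁²) − 1] = ½[√292.26 − 1] = 8.048.
y₂ = 8.048 × 0.4285 = 3.448 m.
V₂ = q/y₂ = 5.301/3.448 = 1.537 m/s. E₁ = y₁ + V₁²/2g = 8.229 m; E₂ = y₂ + V₂²/2g = 3.569 m. ΔE = E₁ − E₂ = 4.660 m.
Q = q·b = 5.301 × 22.9 = 121.4 m³/s. P = γ·Q·ΔE = 9.81 × 121.4 × 4.660 = 5549 kW.

P = 5549 kW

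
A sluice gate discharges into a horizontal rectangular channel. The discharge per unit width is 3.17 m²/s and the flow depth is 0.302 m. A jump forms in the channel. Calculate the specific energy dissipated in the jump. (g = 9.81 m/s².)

V₁ = q/y₁ = 3.17/0.302 = 10.5 m/s. Fr₁ = V₁/√(g·y₁) = 10.5/√(9.81×0.302) = 6.10.
Sequent-depth ratio: y₂/y₁ = ½[√(1 + 8Fr₁²) − 1] = ½[√298.5 − 1] = 8.14.
y₂ = 8.14 × 0.302 = 2.46 m.
Head loss: ΔE = (y₂ − y₁)³/(4y₁y₂) = (2.46 − 0.302)³/(4×0.302×2.46) = 10.0/2.97 = 3.38 m.

ΔE = 3.38 m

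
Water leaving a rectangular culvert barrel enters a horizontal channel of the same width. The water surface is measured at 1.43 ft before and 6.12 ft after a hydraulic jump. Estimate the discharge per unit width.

For a rectangular channel the momentum equation gives q² = ½·g·y₁·y₂·(y₁ + y₂) = ½×32.2×1.43×6.12×7.55 = 1064.
q = √1064 = 32.6 ft²/s.

q = 32.6 ft²/s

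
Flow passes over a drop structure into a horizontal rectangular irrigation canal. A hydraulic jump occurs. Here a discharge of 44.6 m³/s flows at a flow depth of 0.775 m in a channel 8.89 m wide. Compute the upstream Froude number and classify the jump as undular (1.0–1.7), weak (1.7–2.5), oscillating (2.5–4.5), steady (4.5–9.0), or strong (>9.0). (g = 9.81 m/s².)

Fr₁ = 2.35; weak jump

q = Q/b = 44.6/8.89 = 5.02 m²/s; V₁ = q/y₁ = 6.47 m/s. Fr₁ = V₁/√(g·y₁) = 2.35.
Fr₁ = 2.35 lies in the weak range.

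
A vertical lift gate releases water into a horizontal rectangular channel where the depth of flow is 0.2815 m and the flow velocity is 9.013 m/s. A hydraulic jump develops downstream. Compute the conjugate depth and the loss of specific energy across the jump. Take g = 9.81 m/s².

y₂ = 2.023 m; ΔE = 2.319 m

Fr₁ = V₁/√(g·y₁) = 9.013/√(9.81×0.2815) = 5.424.
Conjugate-depth relation: y₂/y₁ = ½[√(1 + 8Fr₁²) − 1] = ½[√236.33 − 1] = 7.187.
y₂ = 7.187 × 0.2815 = 2.023 m.
q = V₁·y₁ = 9.013 × 0.2815 = 2.537 m²/s. V₂ = q/y₂ = 2.537/2.023 = 1.254 m/s. E₁ = y₁ + V₁²/2g = 4.422 m; E₂ = y₂ + V₂²/2g = 2.103 m. ΔE = E₁ − E₂ = 2.319 m.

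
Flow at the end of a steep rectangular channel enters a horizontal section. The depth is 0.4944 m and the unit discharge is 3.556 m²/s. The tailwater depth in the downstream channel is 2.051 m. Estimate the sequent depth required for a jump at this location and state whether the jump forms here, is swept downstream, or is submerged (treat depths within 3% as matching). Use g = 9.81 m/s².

V₁ = q/y₁ = 3.556/0.4944 = 7.193 m/s. Fr₁ = V₁/√(g·y₁) = 7.193/√(9.81×0.4944) = 3.266.
Sequent-depth ratio: y₂/y₁ = ½[√(1 + 8Fr₁²) − 1] = ½[√86.331 − 1] = 4.146.
y₂ = 4.146 × 0.4944 = 2.050 m.
Tailwater y_tw = 2.051 m: y_tw ≈ y₂, so the jump forms here.

y₂ = 2.050 m; the jump forms here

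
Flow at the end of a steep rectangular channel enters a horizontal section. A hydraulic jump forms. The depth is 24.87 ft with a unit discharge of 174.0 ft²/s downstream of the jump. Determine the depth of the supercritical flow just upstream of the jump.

y₁ = 2.739 ft

V₂ = q/y₂ = 174.0/24.87 = 6.996 ft/s; Fr₂ = V₂/√(g·y₂) = 0.2472.
From the momentum equation (using Fr₂), y₁/y₂ = ½[√(1 + 8Fr₂²) − 1] = ½[√1.4890 − 1] = 0.1101.
y₁ = 0.1101 × 24.87 = 2.739 ft.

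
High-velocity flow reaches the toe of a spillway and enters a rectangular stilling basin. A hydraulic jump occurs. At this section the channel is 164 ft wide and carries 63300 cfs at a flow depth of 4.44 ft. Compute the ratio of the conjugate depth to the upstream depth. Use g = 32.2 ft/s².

q = Q/b = 63300/164 = 386 ft²/s; V₁ = q/y₁ = 86.9 ft/s. Fr₁ = V₁/√(g·y₁) = 7.27.
Sequent-depth ratio: y₂/y₁ = ½[√(1 + 8Fr₁²) − 1] = ½[√423.9 − 1] = 9.79.

y₂/y₁ = 9.79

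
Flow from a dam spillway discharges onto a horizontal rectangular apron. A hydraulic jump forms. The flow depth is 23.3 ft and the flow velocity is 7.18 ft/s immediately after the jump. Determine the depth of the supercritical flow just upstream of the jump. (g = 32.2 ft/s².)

y₁ = 2.85 ft

Fr₂ = V₂/√(g·y₂) = 7.18/√(32.2×23.3) = 0.262.
From the momentum equation (using Fr₂), y₁/y₂ = ½[√(1 + 8Fr₂²) − 1] = ½[√1.550 − 1] = 0.122.
y₁ = 0.122 × 23.3 = 2.85 ft.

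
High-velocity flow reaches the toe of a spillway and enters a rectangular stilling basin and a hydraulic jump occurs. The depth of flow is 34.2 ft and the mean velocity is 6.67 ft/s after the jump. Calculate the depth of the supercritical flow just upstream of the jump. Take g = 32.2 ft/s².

y₁ = 2.57 ft

Fr₂ = V₂/√(g·y₂) = 6.67/√(32.2×34.2) = 0.201.
The Bélanger relation is symmetric: y₁/y₂ = ½[√(1 + 8Fr₂²) − 1] = ½[√1.323 − 1] = 0.0752.
y₁ = 0.0752 × 34.2 = 2.57 ft.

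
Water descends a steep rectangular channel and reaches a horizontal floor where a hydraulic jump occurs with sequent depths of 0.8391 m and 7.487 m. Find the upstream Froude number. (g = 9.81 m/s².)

Fr₁ = 6.653

For a rectangular channel the momentum equation gives q² = ½·g·y₁·y₂·(y₁ + y₂) = ½×9.81×0.8391×7.487×8.326 = 256.6.
q = √256.6 = 16.02 m²/s.
V₁ = q/y₁ = 19.09 m/s; Fr₁ = V₁/√(g·y₁) = 6.653.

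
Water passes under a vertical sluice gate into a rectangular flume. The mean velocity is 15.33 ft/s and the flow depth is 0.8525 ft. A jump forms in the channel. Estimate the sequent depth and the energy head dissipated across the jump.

y₂ = 3.127 ft; ΔE = 1.103 ft

Fr₁ = V₁/√(g·y₁) = 15.33/√(32.2×0.8525) = 2.926.
By Bélanger, y₂/y₁ = ½[√(1 + 8Fr₁²) − 1] = ½[√69.490 − 1] = 3.668.
y₂ = 3.668 × 0.8525 = 3.127 ft.
Head loss: ΔE = (y₂ − y₁)³/(4y₁y₂) = (3.127 − 0.8525)³/(4×0.8525×3.127) = 11.77/10.66 = 1.103 ft.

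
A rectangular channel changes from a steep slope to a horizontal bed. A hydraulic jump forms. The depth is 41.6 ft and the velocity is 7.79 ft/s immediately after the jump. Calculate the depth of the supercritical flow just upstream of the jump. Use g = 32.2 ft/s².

y₁ = 3.48 ft

Fr₂ = V₂/√(g·y₂) = 7.79/√(32.2×41.6) = 0.213.
Applying the sequent-depth relation in reverse, y₁/y₂ = ½[√(1 + 8Fr₂²) − 1] = ½[√1.362 − 1] = 0.0836.
y₁ = 0.0836 × 41.6 = 3.48 ft.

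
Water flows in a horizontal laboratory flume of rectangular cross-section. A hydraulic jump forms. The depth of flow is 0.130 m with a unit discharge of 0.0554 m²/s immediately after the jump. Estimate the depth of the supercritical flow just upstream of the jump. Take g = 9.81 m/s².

y₁ = 0.0301 m

V₂ = q/y₂ = 0.0554/0.130 = 0.426 m/s; Fr₂ = V₂/√(g·y₂) = 0.377.
From the momentum equation (using Fr₂), y₁/y₂ = ½[√(1 + 8Fr₂²) − 1] = ½[√2.139 − 1] = 0.231.
y₁ = 0.231 × 0.130 = 0.0301 m.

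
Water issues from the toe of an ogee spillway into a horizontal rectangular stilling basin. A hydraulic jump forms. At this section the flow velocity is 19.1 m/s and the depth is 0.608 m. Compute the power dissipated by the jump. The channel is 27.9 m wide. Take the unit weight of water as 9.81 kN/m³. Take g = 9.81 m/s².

Fr₁ = V₁/√(g·y₁) = 19.1/√(9.81×0.608) = 7.82.
Conjugate-depth relation: y₂/y₁ = ½[√(1 + 8Fr₁²) − 1] = ½[√490.3 − 1] = 10.6.
y₂ = 10.6 × 0.608 = 6.43 m.
Head loss: ΔE = (y₂ − y₁)³/(4y₁y₂) = (6.43 − 0.608)³/(4×0.608×6.43) = 197/15.6 = 12.6 m.
q = V₁·y₁ = 19.1 × 0.608 = 11.6 m²/s. Q = q·b = 11.6 × 27.9 = 324 m³/s. P = γ·Q·ΔE = 9.81 × 324 × 12.6 = 40073 kW.

P = 40073 kW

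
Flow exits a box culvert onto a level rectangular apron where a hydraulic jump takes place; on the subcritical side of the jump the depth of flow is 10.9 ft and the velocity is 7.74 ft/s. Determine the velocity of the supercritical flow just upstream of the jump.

Fr₂ = V₂/√(g·y₂) = 7.74/√(32.2×10.9) = 0.413.
From the momentum equation (using Fr₂), y₁/y₂ = ½[√(1 + 8Fr₂²) − 1] = ½[√2.365 − 1] = 0.269.
y₁ = 0.269 × 10.9 = 2.93 ft.
V₁ = q/y₁ = 84.4/2.93 = 28.8 ft/s.

V₁ = 28.8 ft/s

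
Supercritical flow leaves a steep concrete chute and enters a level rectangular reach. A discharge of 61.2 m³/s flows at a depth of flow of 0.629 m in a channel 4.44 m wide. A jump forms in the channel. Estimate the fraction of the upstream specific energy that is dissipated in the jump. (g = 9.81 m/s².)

q = Q/b = 61.2/4.44 = 13.8 m²/s; V₁ = q/y₁ = 21.9 m/s. Fr₁ = V₁/√(g·y₁) = 8.82.
From the momentum equation for a rectangular channel, y₂/y₁ = ½[√(1 + 8Fr₁²) − 1] = ½[√623.6 − 1] = 12.0.
y₂ = 12.0 × 0.629 = 7.54 m.
E₁ = y₁ + V₁²/2g = 25.1 m. ΔE = (y₂ − y₁)³/(4y₁y₂) = 17.4 m. ΔE/E₁ = 17.4/25.1 = 0.693.

ΔE/E₁ = 0.693 (69.3%)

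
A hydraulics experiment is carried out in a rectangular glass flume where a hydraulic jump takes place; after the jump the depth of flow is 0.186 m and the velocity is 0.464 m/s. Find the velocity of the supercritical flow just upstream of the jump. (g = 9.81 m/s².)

V₁ = 2.35 m/s

Fr₂ = V₂/√(g·y₂) = 0.464/√(9.81×0.186) = 0.344.
Applying the sequent-depth relation in reverse, y₁/y₂ = ½[√(1 + 8Fr₂²) − 1] = ½[√1.944 − 1] = 0.197.
y₁ = 0.197 × 0.186 = 0.0367 m.
V₁ = q/y₁ = 0.0863/0.0367 = 2.35 m/s.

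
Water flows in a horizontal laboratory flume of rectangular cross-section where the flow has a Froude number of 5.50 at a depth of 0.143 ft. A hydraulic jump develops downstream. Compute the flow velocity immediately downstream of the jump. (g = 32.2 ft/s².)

V₂ = 1.62 ft/s

Fr₁ = 5.50 (given).
Bélanger equation: y₂/y₁ = ½[√(1 + 8Fr₁²) − 1] = ½[√243.0 − 1] = 7.29.
y₂ = 7.29 × 0.143 = 1.04 ft.
V₁ = Fr₁·√(g·y₁) = 5.50×√(32.2×0.143) = 11.8 ft/s; q = V₁·y₁ = 1.69 ft²/s.
V₂ = q/y₂ = 1.69/1.04 = 1.62 ft/s.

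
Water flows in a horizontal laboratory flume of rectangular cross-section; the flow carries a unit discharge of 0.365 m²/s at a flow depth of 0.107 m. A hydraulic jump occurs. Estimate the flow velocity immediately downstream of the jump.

V₂ = 0.805 m/s

V₁ = q/y₁ = 0.365/0.107 = 3.41 m/s. Fr₁ = V₁/√(g·y₁) = 3.41/√(9.81×0.107) = 3.33.
By Bélanger, y₂/y₁ = ½[√(1 + 8Fr₁²) − 1] = ½[√89.69 − 1] = 4.24.
y₂ = 4.24 × 0.107 = 0.453 m.
V₂ = q/y₂ = 0.365/0.453 = 0.805 m/s.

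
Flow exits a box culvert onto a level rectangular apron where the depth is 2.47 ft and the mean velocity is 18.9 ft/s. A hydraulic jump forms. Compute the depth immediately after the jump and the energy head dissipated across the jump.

y₂ = 6.27 ft; ΔE = 0.886 ft

Fr₁ = V₁/√(g·y₁) = 18.9/√(32.2×2.47) = 2.12.
By Bélanger, y₂/y₁ = ½[√(1 + 8Fr₁²) − 1] = ½[√36.93 − 1] = 2.54.
y₂ = 2.54 × 2.47 = 6.27 ft.
q = V₁·y₁ = 18.9 × 2.47 = 46.7 ft²/s. V₂ = q/y₂ = 46.7/6.27 = 7.45 ft/s. E₁ = y₁ + V₁²/2g = 8.02 ft; E₂ = y₂ + V₂²/2g = 7.13 ft. ΔE = E₁ − E₂ = 0.886 ft.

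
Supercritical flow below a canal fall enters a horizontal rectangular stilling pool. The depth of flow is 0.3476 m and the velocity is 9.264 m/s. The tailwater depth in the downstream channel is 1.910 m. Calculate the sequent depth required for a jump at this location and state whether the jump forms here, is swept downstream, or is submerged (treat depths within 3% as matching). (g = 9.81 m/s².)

Fr₁ = V₁/√(g·y₁) = 9.264/√(9.81×0.3476) = 5.017.
By Bélanger, y₂/y₁ = ½[√(1 + 8Fr₁²) − 1] = ½[√202.34 − 1] = 6.612.
y₂ = 6.612 × 0.3476 = 2.298 m.
Tailwater y_tw = 1.910 m: y_tw < y₂, so the jump is swept downstream.

y₂ = 2.298 m; the jump is swept downstream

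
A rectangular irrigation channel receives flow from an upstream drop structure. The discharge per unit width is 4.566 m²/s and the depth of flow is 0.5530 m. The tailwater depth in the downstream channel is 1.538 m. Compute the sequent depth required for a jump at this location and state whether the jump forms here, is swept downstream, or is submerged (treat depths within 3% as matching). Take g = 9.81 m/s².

V₁ = q/y₁ = 4.566/0.5530 = 8.257 m/s. Fr₁ = V₁/√(g·y₁) = 8.257/√(9.81×0.5530) = 3.545.
Sequent-depth ratio: y₂/y₁ = ½[√(1 + 8Fr₁²) − 1] = ½[√101.54 − 1] = 4.538.
y₂ = 4.538 × 0.5530 = 2.510 m.
Tailwater y_tw = 1.538 m: y_tw < y₂, so the jump is swept downstream.

y₂ = 2.510 m; the jump is swept downstream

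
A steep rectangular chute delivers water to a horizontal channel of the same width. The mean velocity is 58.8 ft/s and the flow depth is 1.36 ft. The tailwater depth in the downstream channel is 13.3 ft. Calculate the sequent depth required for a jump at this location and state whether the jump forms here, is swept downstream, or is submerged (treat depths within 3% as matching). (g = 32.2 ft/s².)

Fr₁ = V₁/√(g·y₁) = 58.8/√(32.2×1.36) = 8.89.
Conjugate-depth relation: y₂/y₁ = ½[√(1 + 8Fr₁²) − 1] = ½[√632.6 − 1] = 12.1.
y₂ = 12.1 × 1.36 = 16.4 ft.
Tailwater y_tw = 13.3 ft: y_tw < y₂, so the jump is swept downstream.

y₂ = 16.4 ft; the jump is swept downstream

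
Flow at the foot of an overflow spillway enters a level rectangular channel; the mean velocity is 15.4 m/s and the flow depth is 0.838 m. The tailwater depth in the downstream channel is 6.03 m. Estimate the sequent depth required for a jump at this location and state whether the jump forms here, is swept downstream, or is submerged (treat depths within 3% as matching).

Fr₁ = V₁/√(g·y₁) = 15.4/√(9.81×0.838) = 5.37.
Conjugate-depth relation: y₂/y₁ = ½[√(1 + 8Fr₁²) − 1] = ½[√231.8 − 1] = 7.11.
y₂ = 7.11 × 0.838 = 5.96 m.
Tailwater y_tw = 6.03 m: y_tw ≈ y₂, so the jump forms here.

y₂ = 5.96 m; the jump forms here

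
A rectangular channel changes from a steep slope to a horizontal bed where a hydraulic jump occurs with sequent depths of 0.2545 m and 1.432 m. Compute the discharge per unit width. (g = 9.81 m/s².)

q = 1.736 m²/s

For a rectangular channel the momentum equation gives q² = ½·g·y₁·y₂·(y₁ + y₂) = ½×9.81×0.2545×1.432×1.686 = 3.015.
q = √3.015 = 1.736 m²/s.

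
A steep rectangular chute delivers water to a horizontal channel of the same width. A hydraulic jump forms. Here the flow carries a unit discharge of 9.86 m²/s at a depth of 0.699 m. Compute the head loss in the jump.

V₁ = q/y₁ = 9.86/0.699 = 14.1 m/s. Fr₁ = V₁/√(g·y₁) = 14.1/√(9.81×0.699) = 5.39.
From the momentum equation for a rectangular channel, y₂/y₁ = ½[√(1 + 8Fr₁²) − 1] = ½[√233.1 − 1] = 7.13.
y₂ = 7.13 × 0.699 = 4.99 m.
Head loss: ΔE = (y₂ − y₁)³/(4y₁y₂) = (4.99 − 0.699)³/(4×0.699×4.99) = 78.8/13.9 = 5.65 m.

ΔE = 5.65 m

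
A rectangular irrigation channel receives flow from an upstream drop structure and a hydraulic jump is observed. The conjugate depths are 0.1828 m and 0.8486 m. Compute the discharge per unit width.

For a rectangular channel the momentum equation gives q² = ½·g·y₁·y₂·(y₁ + y₂) = ½×9.81×0.1828×0.8486×1.031 = 0.7848.
q = √0.7848 = 0.8859 m²/s.

q = 0.8859 m²/s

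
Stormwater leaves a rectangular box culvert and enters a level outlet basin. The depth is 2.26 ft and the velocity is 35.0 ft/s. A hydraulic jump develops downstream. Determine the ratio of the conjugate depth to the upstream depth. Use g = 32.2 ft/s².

y₂/y₁ = 5.32

Fr₁ = V₁/√(g·y₁) = 35.0/√(32.2×2.26) = 4.10.
Conjugate-depth relation: y₂/y₁ = ½[√(1 + 8Fr₁²) − 1] = ½[√135.7 − 1] = 5.32.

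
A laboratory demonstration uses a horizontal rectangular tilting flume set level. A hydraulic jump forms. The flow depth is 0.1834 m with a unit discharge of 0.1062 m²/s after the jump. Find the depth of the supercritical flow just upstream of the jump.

V₂ = q/y₂ = 0.1062/0.1834 = 0.5791 m/s; Fr₂ = V₂/√(g·y₂) = 0.4317.
From the momentum equation (using Fr₂), y₁/y₂ = ½[√(1 + 8Fr₂²) − 1] = ½[√2.4910 − 1] = 0.2891.
y₁ = 0.2891 × 0.1834 = 0.05303 m.

y₁ = 0.05303 m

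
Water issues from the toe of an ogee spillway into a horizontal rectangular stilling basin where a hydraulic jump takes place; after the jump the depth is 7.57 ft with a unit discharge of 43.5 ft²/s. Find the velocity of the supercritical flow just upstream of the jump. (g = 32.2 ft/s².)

V₂ = q/y₂ = 43.5/7.57 = 5.75 ft/s; Fr₂ = V₂/√(g·y₂) = 0.368.
From the momentum equation (using Fr₂), y₁/y₂ = ½[√(1 + 8Fr₂²) − 1] = ½[√2.084 − 1] = 0.222.
y₁ = 0.222 × 7.57 = 1.68 ft.
V₁ = q/y₁ = 43.5/1.68 = 25.9 ft/s.

V₁ = 25.9 ft/s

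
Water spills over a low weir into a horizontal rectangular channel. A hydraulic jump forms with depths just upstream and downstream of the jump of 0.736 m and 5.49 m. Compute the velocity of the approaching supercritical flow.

For a rectangular channel the momentum equation gives q² = ½·g·y₁·y₂·(y₁ + y₂) = ½×9.81×0.736×5.49×6.23 = 123.
q = √123 = 11.1 m²/s.
V₁ = q/y₁ = 11.1/0.736 = 15.1 m/s.

V₁ = 15.1 m/s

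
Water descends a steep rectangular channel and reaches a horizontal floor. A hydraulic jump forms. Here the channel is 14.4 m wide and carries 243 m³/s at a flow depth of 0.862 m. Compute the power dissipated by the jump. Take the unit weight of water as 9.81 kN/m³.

q = Q/b = 243/14.4 = 16.9 m²/s; V₁ = q/y₁ = 19.6 m/s. Fr₁ = V₁/√(g·y₁) = 6.73.
Bélanger equation: y₂/y₁ = ½[√(1 + 8Fr₁²) − 1] = ½[√363.6 − 1] = 9.03.
y₂ = 9.03 × 0.862 = 7.79 m.
V₂ = q/y₂ = 16.9/7.79 = 2.17 m/s. E₁ = y₁ + V₁²/2g = 20.4 m; E₂ = y₂ + V₂²/2g = 8.03 m. ΔE = E₁ − E₂ = 12.4 m.
P = γ·Q·ΔE = 9.81 × 243 × 12.4 = 29485 kW.

P = 29485 kW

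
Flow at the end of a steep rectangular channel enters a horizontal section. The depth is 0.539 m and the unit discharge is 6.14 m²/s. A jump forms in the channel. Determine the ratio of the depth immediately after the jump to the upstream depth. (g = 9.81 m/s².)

y₂/y₁ = 6.52

V₁ = q/y₁ = 6.14/0.539 = 11.4 m/s. Fr₁ = V₁/√(g·y₁) = 11.4/√(9.81×0.539) = 4.95.
Sequent-depth ratio: y₂/y₁ = ½[√(1 + 8Fr₁²) − 1] = ½[√197.3 − 1] = 6.52.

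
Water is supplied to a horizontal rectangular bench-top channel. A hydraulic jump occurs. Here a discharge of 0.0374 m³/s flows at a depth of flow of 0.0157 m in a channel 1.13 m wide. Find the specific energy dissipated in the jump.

ΔE = 0.126 m

q = Q/b = 0.0374/1.13 = 0.0331 m²/s; V₁ = q/y₁ = 2.11 m/s. Fr₁ = V₁/√(g·y₁) = 5.37.
By Bélanger, y₂/y₁ = ½[√(1 + 8Fr₁²) − 1] = ½[√231.8 − 1] = 7.11.
y₂ = 7.11 × 0.0157 = 0.112 m.
V₂ = q/y₂ = 0.0331/0.112 = 0.296 m/s. E₁ = y₁ + V₁²/2g = 0.242 m; E₂ = y₂ + V₂²/2g = 0.116 m. ΔE = E₁ − E₂ = 0.126 m.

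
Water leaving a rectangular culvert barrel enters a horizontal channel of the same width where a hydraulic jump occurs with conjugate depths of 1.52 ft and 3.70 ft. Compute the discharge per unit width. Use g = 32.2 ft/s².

q = 21.7 ft²/s

For a rectangular channel the momentum equation gives q² = ½·g·y₁·y₂·(y₁ + y₂) = ½×32.2×1.52×3.70×5.22 = 473.
q = √473 = 21.7 ft²/s.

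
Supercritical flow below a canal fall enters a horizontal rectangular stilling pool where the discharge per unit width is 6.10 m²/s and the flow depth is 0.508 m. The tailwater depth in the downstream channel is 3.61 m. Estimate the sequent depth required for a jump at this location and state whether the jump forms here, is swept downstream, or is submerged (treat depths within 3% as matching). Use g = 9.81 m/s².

y₂ = 3.62 m; the jump forms here

V₁ = q/y₁ = 6.10/0.508 = 12.0 m/s. Fr₁ = V₁/√(g·y₁) = 12.0/√(9.81×0.508) = 5.38.
Sequent-depth ratio: y₂/y₁ = ½[√(1 + 8Fr₁²) − 1] = ½[√232.5 − 1] = 7.12.
y₂ = 7.12 × 0.508 = 3.62 m.
Tailwater y_tw = 3.61 m: y_tw ≈ y₂, so the jump forms here.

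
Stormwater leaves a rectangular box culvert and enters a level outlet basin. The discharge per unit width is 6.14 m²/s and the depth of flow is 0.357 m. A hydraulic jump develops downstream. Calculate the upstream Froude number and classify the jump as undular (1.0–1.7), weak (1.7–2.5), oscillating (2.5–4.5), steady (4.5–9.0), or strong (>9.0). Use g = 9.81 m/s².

V₁ = q/y₁ = 6.14/0.357 = 17.2 m/s. Fr₁ = V₁/√(g·y₁) = 17.2/√(9.81×0.357) = 9.19.
Fr₁ = 9.19 lies in the strong range.

Fr₁ = 9.19; strong jump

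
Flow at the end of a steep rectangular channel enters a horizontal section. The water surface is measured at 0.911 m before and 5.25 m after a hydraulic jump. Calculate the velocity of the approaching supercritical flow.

V₁ = 13.2 m/s

For a rectangular channel the momentum equation gives q² = ½·g·y₁·y₂·(y₁ + y₂) = ½×9.81×0.911×5.25×6.16 = 145.
q = √145 = 12.0 m²/s.
V₁ = q/y₁ = 12.0/0.911 = 13.2 m/s.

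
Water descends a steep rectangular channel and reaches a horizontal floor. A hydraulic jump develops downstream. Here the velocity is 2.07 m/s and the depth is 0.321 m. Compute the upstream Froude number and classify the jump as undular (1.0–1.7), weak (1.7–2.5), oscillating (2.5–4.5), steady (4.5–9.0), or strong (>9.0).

Fr₁ = V₁/√(g·y₁) = 2.07/√(9.81×0.321) = 1.17.
Fr₁ = 1.17 lies in the undular range.

Fr₁ = 1.17; undular jump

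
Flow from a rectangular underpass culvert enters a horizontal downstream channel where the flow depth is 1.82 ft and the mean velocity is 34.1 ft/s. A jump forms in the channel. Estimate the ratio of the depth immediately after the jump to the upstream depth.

Fr₁ = V₁/√(g·y₁) = 34.1/√(32.2×1.82) = 4.45.
Sequent-depth ratio: y₂/y₁ = ½[√(1 + 8Fr₁²) − 1] = ½[√159.7 − 1] = 5.82.

y₂/y₁ = 5.82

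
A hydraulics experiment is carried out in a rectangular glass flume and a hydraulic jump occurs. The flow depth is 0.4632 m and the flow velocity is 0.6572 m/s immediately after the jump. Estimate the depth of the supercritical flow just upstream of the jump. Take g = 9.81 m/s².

Fr₂ = V₂/√(g·y₂) = 0.6572/√(9.81×0.4632) = 0.3083.
From the momentum equation (using Fr₂), y₁/y₂ = ½[√(1 + 8Fr₂²) − 1] = ½[√1.7604 − 1] = 0.1634.
y₁ = 0.1634 × 0.4632 = 0.07569 m.

y₁ = 0.07569 m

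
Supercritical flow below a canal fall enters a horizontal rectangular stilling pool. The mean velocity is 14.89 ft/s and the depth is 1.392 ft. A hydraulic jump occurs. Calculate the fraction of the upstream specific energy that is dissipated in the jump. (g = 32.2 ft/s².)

ΔE/E₁ = 0.128 (12.8%)

Fr₁ = V₁/√(g·y₁) = 14.89/√(32.2×1.392) = 2.224.
By Bélanger, y₂/y₁ = ½[√(1 + 8Fr₁²) − 1] = ½[√40.572 − 1] = 2.685.
y₂ = 2.685 × 1.392 = 3.737 ft.
E₁ = y₁ + V₁²/2g = 4.835 ft. ΔE = (y₂ − y₁)³/(4y₁y₂) = 0.6199 ft. ΔE/E₁ = 0.6199/4.835 = 0.128.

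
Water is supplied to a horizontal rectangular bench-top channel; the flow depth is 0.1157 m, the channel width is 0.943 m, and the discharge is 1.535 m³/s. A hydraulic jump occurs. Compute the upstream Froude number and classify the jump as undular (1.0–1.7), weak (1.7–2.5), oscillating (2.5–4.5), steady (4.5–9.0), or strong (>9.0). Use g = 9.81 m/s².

q = Q/b = 1.535/0.943 = 1.628 m²/s; V₁ = q/y₁ = 14.07 m/s. Fr₁ = V₁/√(g·y₁) = 13.21.
Fr₁ = 13.21 lies in the strong range.

Fr₁ = 13.21; strong jump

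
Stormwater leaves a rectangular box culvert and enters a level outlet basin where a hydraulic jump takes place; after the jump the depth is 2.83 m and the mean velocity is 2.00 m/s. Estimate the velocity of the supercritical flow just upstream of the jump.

Fr₂ = V₂/√(g·y₂) = 2.00/√(9.81×2.83) = 0.380.
The Bélanger relation is symmetric: y₁/y₂ = ½[√(1 + 8Fr₂²) − 1] = ½[√2.153 − 1] = 0.234.
y₁ = 0.234 × 2.83 = 0.661 m.
V₁ = q/y₁ = 5.66/0.661 = 8.56 m/s.

V₁ = 8.56 m/s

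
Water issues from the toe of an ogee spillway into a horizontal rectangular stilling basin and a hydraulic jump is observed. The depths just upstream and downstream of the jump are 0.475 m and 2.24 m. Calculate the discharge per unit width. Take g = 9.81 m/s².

For a rectangular channel the momentum equation gives q² = ½·g·y₁·y₂·(y₁ + y₂) = ½×9.81×0.475×2.24×2.72 = 14.2.
q = √14.2 = 3.76 m²/s.

q = 3.76 m²/s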